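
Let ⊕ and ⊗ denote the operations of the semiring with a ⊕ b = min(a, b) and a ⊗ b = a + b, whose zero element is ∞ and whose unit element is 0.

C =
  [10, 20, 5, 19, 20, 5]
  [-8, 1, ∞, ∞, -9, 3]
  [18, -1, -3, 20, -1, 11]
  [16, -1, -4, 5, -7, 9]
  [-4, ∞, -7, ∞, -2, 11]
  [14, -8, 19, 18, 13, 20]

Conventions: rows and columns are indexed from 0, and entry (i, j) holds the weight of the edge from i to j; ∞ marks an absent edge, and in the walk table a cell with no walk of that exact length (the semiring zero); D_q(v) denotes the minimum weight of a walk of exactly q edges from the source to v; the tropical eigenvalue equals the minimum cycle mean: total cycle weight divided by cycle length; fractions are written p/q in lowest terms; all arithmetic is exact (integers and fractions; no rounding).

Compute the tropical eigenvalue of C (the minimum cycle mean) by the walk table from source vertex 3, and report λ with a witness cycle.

q=0: [∞, ∞, ∞, 0, ∞, ∞]
q=1: [16, -1, -4, 5, -7, 9]
q=2: [-11, -5, -14, 10, -10, 2]
q=3: [-14, -15, -17, 6, -15, -6]
q=4: [-23, -18, -22, 3, -24, -12]
q=5: [-28, -23, -31, -4, -27, -18]
q=6: [-31, -32, -34, -11, -32, -23]
Optimal cycle mean attained by: cycle 1->4->2->1, total (-9) + (-7) + (-1), length 3.
Answer: λ = -17/3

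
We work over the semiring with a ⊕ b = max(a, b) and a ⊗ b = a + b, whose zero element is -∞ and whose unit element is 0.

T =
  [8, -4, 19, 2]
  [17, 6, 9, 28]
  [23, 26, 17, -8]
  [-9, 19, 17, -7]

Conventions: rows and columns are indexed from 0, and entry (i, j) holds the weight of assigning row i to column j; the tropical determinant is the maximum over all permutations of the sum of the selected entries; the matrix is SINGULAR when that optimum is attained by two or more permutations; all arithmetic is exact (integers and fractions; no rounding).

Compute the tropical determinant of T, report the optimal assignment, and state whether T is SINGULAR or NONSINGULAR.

σ = (0, 1, 2, 3): 8 + 6 + 17 + (-7) = 24
σ = (0, 1, 3, 2): 8 + 6 + (-8) + 17 = 23
σ = (0, 2, 1, 3): 8 + 9 + 26 + (-7) = 36
σ = (0, 2, 3, 1): 8 + 9 + (-8) + 19 = 28
σ = (0, 3, 1, 2): 8 + 28 + 26 + 17 = 79
σ = (0, 3, 2, 1): 8 + 28 + 17 + 19 = 72
σ = (1, 0, 2, 3): (-4) + 17 + 17 + (-7) = 23
σ = (1, 0, 3, 2): (-4) + 17 + (-8) + 17 = 22
σ = (1, 2, 0, 3): (-4) + 9 + 23 + (-7) = 21
σ = (1, 2, 3, 0): (-4) + 9 + (-8) + (-9) = -12
σ = (1, 3, 0, 2): (-4) + 28 + 23 + 17 = 64
σ = (1, 3, 2, 0): (-4) + 28 + 17 + (-9) = 32
σ = (2, 0, 1, 3): 19 + 17 + 26 + (-7) = 55
σ = (2, 0, 3, 1): 19 + 17 + (-8) + 19 = 47
σ = (2, 1, 0, 3): 19 + 6 + 23 + (-7) = 41
σ = (2, 1, 3, 0): 19 + 6 + (-8) + (-9) = 8
σ = (2, 3, 0, 1): 19 + 28 + 23 + 19 = 89
σ = (2, 3, 1, 0): 19 + 28 + 26 + (-9) = 64
σ = (3, 0, 1, 2): 2 + 17 + 26 + 17 = 62
σ = (3, 0, 2, 1): 2 + 17 + 17 + 19 = 55
σ = (3, 1, 0, 2): 2 + 6 + 23 + 17 = 48
σ = (3, 1, 2, 0): 2 + 6 + 17 + (-9) = 16
σ = (3, 2, 0, 1): 2 + 9 + 23 + 19 = 53
σ = (3, 2, 1, 0): 2 + 9 + 26 + (-9) = 28
Optimal value attained by: σ = (2, 3, 0, 1).
Answer: det⊕(T) = 89; verdict: NONSINGULAR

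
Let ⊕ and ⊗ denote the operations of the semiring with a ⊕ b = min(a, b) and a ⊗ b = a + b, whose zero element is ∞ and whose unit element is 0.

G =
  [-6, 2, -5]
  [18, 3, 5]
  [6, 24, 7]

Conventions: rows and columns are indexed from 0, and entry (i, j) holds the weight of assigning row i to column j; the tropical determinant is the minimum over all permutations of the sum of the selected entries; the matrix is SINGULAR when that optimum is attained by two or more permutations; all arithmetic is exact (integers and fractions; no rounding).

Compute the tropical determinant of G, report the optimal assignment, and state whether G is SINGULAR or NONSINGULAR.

σ = (0, 1, 2): (-6) + 3 + 7 = 4
σ = (0, 2, 1): (-6) + 5 + 24 = 23
σ = (1, 0, 2): 2 + 18 + 7 = 27
σ = (1, 2, 0): 2 + 5 + 6 = 13
σ = (2, 0, 1): (-5) + 18 + 24 = 37
σ = (2, 1, 0): (-5) + 3 + 6 = 4
Optimal value attained by: σ = (0, 1, 2).
Answer: det⊕(G) = 4; verdict: SINGULAR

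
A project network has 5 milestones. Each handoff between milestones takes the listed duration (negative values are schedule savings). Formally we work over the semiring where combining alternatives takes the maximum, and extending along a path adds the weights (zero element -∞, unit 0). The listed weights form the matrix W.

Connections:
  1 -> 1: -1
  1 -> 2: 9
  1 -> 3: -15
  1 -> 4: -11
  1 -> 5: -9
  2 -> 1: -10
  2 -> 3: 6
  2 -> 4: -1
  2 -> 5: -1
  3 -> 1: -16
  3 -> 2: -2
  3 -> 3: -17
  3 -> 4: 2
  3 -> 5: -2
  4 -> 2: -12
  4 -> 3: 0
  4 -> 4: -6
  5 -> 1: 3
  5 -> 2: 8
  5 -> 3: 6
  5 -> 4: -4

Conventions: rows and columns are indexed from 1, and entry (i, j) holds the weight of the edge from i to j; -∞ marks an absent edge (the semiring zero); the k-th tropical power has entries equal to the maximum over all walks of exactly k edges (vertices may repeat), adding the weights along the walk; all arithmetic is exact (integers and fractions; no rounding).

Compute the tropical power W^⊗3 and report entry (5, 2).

W^⊗2:
  [-1, 8, 15, 8, 8]
  [2, 7, 5, 8, 4]
  [1, 6, 4, -3, -3]
  [-16, -2, -6, 2, -2]
  [2, 12, 14, 8, 7]
W^⊗3:
  [11, 16, 14, 17, 13]
  [7, 12, 13, 7, 6]
  [0, 10, 12, 6, 5]
  [1, 6, 4, -3, -3]
  [10, 15, 18, 16, 12]
Key observation: the optimum is the walk 5->2->5->2, with weight 8 + (-1) + 8 = 15.
Optimal value attained by: walk 5->2->5->2.
Answer: (W^⊗3)[5][2] = 15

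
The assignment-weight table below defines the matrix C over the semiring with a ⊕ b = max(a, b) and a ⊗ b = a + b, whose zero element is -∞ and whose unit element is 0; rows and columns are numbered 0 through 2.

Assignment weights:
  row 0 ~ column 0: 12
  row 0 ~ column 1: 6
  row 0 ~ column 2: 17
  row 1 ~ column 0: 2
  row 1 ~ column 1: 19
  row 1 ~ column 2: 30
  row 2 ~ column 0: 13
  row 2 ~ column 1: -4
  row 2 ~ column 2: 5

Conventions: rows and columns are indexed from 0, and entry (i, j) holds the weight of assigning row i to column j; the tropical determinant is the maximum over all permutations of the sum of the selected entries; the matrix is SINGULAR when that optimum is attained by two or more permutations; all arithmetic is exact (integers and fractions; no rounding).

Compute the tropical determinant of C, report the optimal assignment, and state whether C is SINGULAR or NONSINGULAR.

σ = (0, 1, 2): 12 + 19 + 5 = 36
σ = (0, 2, 1): 12 + 30 + (-4) = 38
σ = (1, 0, 2): 6 + 2 + 5 = 13
σ = (1, 2, 0): 6 + 30 + 13 = 49
σ = (2, 0, 1): 17 + 2 + (-4) = 15
σ = (2, 1, 0): 17 + 19 + 13 = 49
Optimal value attained by: σ = (1, 2, 0).
Answer: det⊕(C) = 49; verdict: SINGULAR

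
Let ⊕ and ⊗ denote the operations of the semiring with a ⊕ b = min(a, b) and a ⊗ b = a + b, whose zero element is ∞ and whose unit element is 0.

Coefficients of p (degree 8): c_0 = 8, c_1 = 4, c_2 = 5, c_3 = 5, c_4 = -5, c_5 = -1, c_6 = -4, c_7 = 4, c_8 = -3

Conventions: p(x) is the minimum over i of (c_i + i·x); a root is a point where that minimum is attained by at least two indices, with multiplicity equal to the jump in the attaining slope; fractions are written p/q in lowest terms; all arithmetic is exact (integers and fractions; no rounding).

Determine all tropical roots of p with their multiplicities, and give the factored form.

hull edge (i=0, c=8) to (i=1, c=4): slope -4, span 1
hull edge (i=1, c=4) to (i=4, c=-5): slope -3, span 3
hull edge (i=4, c=-5) to (i=8, c=-3): slope 1/2, span 4
Factored form: p(x) = -3 ⊗ (x ⊕ (-1/2)) ⊗ (x ⊕ (-1/2)) ⊗ (x ⊕ (-1/2)) ⊗ (x ⊕ (-1/2)) ⊗ (x ⊕ 3) ⊗ (x ⊕ 3) ⊗ (x ⊕ 3) ⊗ (x ⊕ 4)
Answer: roots = -1/2 (mult 4), 3 (mult 3), 4 (mult 1)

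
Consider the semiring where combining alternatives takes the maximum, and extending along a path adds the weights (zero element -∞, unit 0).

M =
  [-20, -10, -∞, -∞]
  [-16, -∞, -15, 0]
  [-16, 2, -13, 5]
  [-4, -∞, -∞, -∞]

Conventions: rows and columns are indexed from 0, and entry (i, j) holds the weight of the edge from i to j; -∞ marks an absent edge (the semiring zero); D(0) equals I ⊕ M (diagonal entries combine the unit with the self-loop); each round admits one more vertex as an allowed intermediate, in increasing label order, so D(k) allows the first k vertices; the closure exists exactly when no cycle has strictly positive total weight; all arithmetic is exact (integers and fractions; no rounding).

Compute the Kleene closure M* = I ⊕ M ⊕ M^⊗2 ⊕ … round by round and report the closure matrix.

D(0):
  [0, -10, -∞, -∞]
  [-16, 0, -15, 0]
  [-16, 2, 0, 5]
  [-4, -∞, -∞, 0]
D(1):
  [0, -10, -∞, -∞]
  [-16, 0, -15, 0]
  [-16, 2, 0, 5]
  [-4, -14, -∞, 0]
D(2):
  [0, -10, -25, -10]
  [-16, 0, -15, 0]
  [-14, 2, 0, 5]
  [-4, -14, -29, 0]
D(3):
  [0, -10, -25, -10]
  [-16, 0, -15, 0]
  [-14, 2, 0, 5]
  [-4, -14, -29, 0]
D(4):
  [0, -10, -25, -10]
  [-4, 0, -15, 0]
  [1, 2, 0, 5]
  [-4, -14, -29, 0]
Answer: M* = [[0, -10, -25, -10], [-4, 0, -15, 0], [1, 2, 0, 5], [-4, -14, -29, 0]]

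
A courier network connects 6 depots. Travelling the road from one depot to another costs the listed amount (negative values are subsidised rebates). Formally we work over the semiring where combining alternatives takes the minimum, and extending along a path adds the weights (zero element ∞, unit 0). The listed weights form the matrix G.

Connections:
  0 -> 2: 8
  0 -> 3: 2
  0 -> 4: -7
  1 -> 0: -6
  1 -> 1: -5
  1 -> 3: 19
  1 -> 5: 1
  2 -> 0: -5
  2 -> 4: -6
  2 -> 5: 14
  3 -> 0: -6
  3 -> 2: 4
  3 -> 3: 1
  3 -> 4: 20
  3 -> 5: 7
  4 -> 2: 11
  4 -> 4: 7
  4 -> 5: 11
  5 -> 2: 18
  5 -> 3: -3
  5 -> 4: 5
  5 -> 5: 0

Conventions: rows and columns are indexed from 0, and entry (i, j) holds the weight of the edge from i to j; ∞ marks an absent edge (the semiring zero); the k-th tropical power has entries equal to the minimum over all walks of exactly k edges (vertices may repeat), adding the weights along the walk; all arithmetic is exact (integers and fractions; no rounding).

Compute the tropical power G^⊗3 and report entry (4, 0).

G^⊗2:
  [-4, ∞, 4, 3, 0, 4]
  [-11, -10, 2, -4, -13, -4]
  [∞, ∞, 3, -3, -12, 5]
  [-5, ∞, 2, -4, -13, 7]
  [6, ∞, 18, 8, 5, 11]
  [-9, ∞, 1, -3, 5, 0]
G^⊗3:
  [-3, ∞, 4, -2, -11, 4]
  [-16, -15, -3, -9, -18, -9]
  [-9, ∞, -1, -2, -5, -1]
  [-10, ∞, -2, -3, -12, -2]
  [2, ∞, 12, 8, -1, 11]
  [-9, ∞, -1, -7, -16, 0]
Key observation: the optimum is the walk 4->5->3->0, with weight 11 + (-3) + (-6) = 2.
Optimal value attained by: walk 4->5->3->0.
Answer: (G^⊗3)[4][0] = 2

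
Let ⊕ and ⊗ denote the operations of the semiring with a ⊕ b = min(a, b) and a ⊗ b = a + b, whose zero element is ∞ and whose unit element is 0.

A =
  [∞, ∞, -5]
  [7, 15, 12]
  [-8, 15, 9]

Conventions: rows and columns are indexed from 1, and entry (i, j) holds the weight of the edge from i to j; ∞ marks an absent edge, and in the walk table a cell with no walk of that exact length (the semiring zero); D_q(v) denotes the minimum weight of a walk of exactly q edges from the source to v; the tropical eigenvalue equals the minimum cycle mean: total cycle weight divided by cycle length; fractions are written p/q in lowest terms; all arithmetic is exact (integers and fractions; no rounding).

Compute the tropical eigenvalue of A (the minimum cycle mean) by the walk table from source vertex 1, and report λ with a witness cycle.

q=0: [0, ∞, ∞]
q=1: [∞, ∞, -5]
q=2: [-13, 10, 4]
q=3: [-4, 19, -18]
Optimal cycle mean attained by: cycle 1->3->1, total (-5) + (-8), length 2.
Answer: λ = -13/2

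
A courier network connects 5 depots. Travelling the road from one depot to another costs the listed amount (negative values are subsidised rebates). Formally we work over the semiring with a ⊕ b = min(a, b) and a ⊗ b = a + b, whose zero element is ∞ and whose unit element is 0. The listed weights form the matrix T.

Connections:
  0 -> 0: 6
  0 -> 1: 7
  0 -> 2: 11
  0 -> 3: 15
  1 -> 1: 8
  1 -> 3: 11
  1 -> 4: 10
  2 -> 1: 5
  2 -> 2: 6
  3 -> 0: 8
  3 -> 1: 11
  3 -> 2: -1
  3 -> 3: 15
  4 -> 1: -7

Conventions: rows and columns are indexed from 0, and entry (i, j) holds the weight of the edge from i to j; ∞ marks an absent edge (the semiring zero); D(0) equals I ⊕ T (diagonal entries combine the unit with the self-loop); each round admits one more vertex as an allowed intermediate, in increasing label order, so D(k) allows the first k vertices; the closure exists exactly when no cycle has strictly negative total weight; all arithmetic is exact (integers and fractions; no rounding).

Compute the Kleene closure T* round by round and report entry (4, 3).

D(0):
  [0, 7, 11, 15, ∞]
  [∞, 0, ∞, 11, 10]
  [∞, 5, 0, ∞, ∞]
  [8, 11, -1, 0, ∞]
  [∞, -7, ∞, ∞, 0]
D(1):
  [0, 7, 11, 15, ∞]
  [∞, 0, ∞, 11, 10]
  [∞, 5, 0, ∞, ∞]
  [8, 11, -1, 0, ∞]
  [∞, -7, ∞, ∞, 0]
D(2):
  [0, 7, 11, 15, 17]
  [∞, 0, ∞, 11, 10]
  [∞, 5, 0, 16, 15]
  [8, 11, -1, 0, 21]
  [∞, -7, ∞, 4, 0]
D(3):
  [0, 7, 11, 15, 17]
  [∞, 0, ∞, 11, 10]
  [∞, 5, 0, 16, 15]
  [8, 4, -1, 0, 14]
  [∞, -7, ∞, 4, 0]
D(4):
  [0, 7, 11, 15, 17]
  [19, 0, 10, 11, 10]
  [24, 5, 0, 16, 15]
  [8, 4, -1, 0, 14]
  [12, -7, 3, 4, 0]
D(5):
  [0, 7, 11, 15, 17]
  [19, 0, 10, 11, 10]
  [24, 5, 0, 16, 15]
  [8, 4, -1, 0, 14]
  [12, -7, 3, 4, 0]
Answer: T*[4][3] = 4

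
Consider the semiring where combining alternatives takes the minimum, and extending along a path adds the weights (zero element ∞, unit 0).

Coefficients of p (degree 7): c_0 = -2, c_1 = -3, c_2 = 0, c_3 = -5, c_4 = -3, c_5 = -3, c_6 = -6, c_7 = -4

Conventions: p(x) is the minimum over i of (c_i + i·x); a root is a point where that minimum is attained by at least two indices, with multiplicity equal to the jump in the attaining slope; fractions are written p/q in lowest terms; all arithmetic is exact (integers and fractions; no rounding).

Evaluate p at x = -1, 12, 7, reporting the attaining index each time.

p(-1) = min(-2+0·(-1)=-2, -3+1·(-1)=-4, 0+2·(-1)=-2, -5+3·(-1)=-8, -3+4·(-1)=-7, -3+5·(-1)=-8, -6+6·(-1)=-12, -4+7·(-1)=-11) = -12 (attained by i=6)
p(12) = min(-2+0·12=-2, -3+1·12=9, 0+2·12=24, -5+3·12=31, -3+4·12=45, -3+5·12=57, -6+6·12=66, -4+7·12=80) = -2 (attained by i=0)
p(7) = min(-2+0·7=-2, -3+1·7=4, 0+2·7=14, -5+3·7=16, -3+4·7=25, -3+5·7=32, -6+6·7=36, -4+7·7=45) = -2 (attained by i=0)
Answer: p(-1) = -12; p(12) = -2; p(7) = -2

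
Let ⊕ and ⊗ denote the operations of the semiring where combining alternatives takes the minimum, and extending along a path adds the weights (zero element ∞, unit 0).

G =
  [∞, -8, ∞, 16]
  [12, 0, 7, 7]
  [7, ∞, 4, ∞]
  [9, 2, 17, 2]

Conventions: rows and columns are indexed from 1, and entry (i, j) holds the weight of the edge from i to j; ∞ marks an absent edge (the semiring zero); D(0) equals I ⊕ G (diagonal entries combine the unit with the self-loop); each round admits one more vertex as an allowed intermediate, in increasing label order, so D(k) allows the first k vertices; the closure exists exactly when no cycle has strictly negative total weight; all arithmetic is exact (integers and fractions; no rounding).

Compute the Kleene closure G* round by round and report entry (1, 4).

D(0):
  [0, -8, ∞, 16]
  [12, 0, 7, 7]
  [7, ∞, 0, ∞]
  [9, 2, 17, 0]
D(1):
  [0, -8, ∞, 16]
  [12, 0, 7, 7]
  [7, -1, 0, 23]
  [9, 1, 17, 0]
D(2):
  [0, -8, -1, -1]
  [12, 0, 7, 7]
  [7, -1, 0, 6]
  [9, 1, 8, 0]
D(3):
  [0, -8, -1, -1]
  [12, 0, 7, 7]
  [7, -1, 0, 6]
  [9, 1, 8, 0]
D(4):
  [0, -8, -1, -1]
  [12, 0, 7, 7]
  [7, -1, 0, 6]
  [9, 1, 8, 0]
Answer: G*[1][4] = -1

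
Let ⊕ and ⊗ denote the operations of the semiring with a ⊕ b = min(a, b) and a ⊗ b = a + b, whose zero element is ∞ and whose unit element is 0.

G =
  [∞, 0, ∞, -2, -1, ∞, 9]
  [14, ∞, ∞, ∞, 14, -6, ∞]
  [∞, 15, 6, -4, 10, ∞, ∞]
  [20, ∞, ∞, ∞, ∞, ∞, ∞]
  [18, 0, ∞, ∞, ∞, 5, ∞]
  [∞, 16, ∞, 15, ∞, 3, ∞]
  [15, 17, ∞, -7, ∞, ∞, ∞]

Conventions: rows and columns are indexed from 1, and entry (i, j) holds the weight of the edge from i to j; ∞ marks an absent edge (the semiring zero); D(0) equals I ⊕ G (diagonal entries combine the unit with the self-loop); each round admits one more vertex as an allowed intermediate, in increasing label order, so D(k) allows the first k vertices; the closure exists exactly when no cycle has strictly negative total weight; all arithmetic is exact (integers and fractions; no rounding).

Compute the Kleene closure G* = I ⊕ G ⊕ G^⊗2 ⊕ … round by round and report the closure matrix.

D(0):
  [0, 0, ∞, -2, -1, ∞, 9]
  [14, 0, ∞, ∞, 14, -6, ∞]
  [∞, 15, 0, -4, 10, ∞, ∞]
  [20, ∞, ∞, 0, ∞, ∞, ∞]
  [18, 0, ∞, ∞, 0, 5, ∞]
  [∞, 16, ∞, 15, ∞, 0, ∞]
  [15, 17, ∞, -7, ∞, ∞, 0]
D(1):
  [0, 0, ∞, -2, -1, ∞, 9]
  [14, 0, ∞, 12, 13, -6, 23]
  [∞, 15, 0, -4, 10, ∞, ∞]
  [20, 20, ∞, 0, 19, ∞, 29]
  [18, 0, ∞, 16, 0, 5, 27]
  [∞, 16, ∞, 15, ∞, 0, ∞]
  [15, 15, ∞, -7, 14, ∞, 0]
D(2):
  [0, 0, ∞, -2, -1, -6, 9]
  [14, 0, ∞, 12, 13, -6, 23]
  [29, 15, 0, -4, 10, 9, 38]
  [20, 20, ∞, 0, 19, 14, 29]
  [14, 0, ∞, 12, 0, -6, 23]
  [30, 16, ∞, 15, 29, 0, 39]
  [15, 15, ∞, -7, 14, 9, 0]
D(3):
  [0, 0, ∞, -2, -1, -6, 9]
  [14, 0, ∞, 12, 13, -6, 23]
  [29, 15, 0, -4, 10, 9, 38]
  [20, 20, ∞, 0, 19, 14, 29]
  [14, 0, ∞, 12, 0, -6, 23]
  [30, 16, ∞, 15, 29, 0, 39]
  [15, 15, ∞, -7, 14, 9, 0]
D(4):
  [0, 0, ∞, -2, -1, -6, 9]
  [14, 0, ∞, 12, 13, -6, 23]
  [16, 15, 0, -4, 10, 9, 25]
  [20, 20, ∞, 0, 19, 14, 29]
  [14, 0, ∞, 12, 0, -6, 23]
  [30, 16, ∞, 15, 29, 0, 39]
  [13, 13, ∞, -7, 12, 7, 0]
D(5):
  [0, -1, ∞, -2, -1, -7, 9]
  [14, 0, ∞, 12, 13, -6, 23]
  [16, 10, 0, -4, 10, 4, 25]
  [20, 19, ∞, 0, 19, 13, 29]
  [14, 0, ∞, 12, 0, -6, 23]
  [30, 16, ∞, 15, 29, 0, 39]
  [13, 12, ∞, -7, 12, 6, 0]
D(6):
  [0, -1, ∞, -2, -1, -7, 9]
  [14, 0, ∞, 9, 13, -6, 23]
  [16, 10, 0, -4, 10, 4, 25]
  [20, 19, ∞, 0, 19, 13, 29]
  [14, 0, ∞, 9, 0, -6, 23]
  [30, 16, ∞, 15, 29, 0, 39]
  [13, 12, ∞, -7, 12, 6, 0]
D(7):
  [0, -1, ∞, -2, -1, -7, 9]
  [14, 0, ∞, 9, 13, -6, 23]
  [16, 10, 0, -4, 10, 4, 25]
  [20, 19, ∞, 0, 19, 13, 29]
  [14, 0, ∞, 9, 0, -6, 23]
  [30, 16, ∞, 15, 29, 0, 39]
  [13, 12, ∞, -7, 12, 6, 0]
Answer: G* = [[0, -1, ∞, -2, -1, -7, 9], [14, 0, ∞, 9, 13, -6, 23], [16, 10, 0, -4, 10, 4, 25], [20, 19, ∞, 0, 19, 13, 29], [14, 0, ∞, 9, 0, -6, 23], [30, 16, ∞, 15, 29, 0, 39], [13, 12, ∞, -7, 12, 6, 0]]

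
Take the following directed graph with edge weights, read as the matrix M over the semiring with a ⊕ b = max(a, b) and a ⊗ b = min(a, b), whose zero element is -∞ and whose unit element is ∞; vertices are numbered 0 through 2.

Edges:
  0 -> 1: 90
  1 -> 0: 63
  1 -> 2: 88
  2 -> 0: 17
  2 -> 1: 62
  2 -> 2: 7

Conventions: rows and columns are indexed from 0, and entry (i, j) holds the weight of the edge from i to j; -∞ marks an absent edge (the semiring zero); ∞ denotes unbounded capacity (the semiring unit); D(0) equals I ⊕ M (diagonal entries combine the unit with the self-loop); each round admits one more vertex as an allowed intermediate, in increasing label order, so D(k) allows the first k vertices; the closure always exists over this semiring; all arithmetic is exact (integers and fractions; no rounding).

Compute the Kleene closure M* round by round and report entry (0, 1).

D(0):
  [∞, 90, -∞]
  [63, ∞, 88]
  [17, 62, ∞]
D(1):
  [∞, 90, -∞]
  [63, ∞, 88]
  [17, 62, ∞]
D(2):
  [∞, 90, 88]
  [63, ∞, 88]
  [62, 62, ∞]
D(3):
  [∞, 90, 88]
  [63, ∞, 88]
  [62, 62, ∞]
Answer: M*[0][1] = 90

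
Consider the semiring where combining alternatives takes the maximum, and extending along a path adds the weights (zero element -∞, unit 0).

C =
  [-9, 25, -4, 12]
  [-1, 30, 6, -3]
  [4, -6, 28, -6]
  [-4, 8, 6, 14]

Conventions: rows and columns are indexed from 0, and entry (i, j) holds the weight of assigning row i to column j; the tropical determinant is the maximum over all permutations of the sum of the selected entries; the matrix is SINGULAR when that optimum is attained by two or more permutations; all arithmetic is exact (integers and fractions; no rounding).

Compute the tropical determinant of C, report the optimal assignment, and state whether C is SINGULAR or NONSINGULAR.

σ = (0, 1, 2, 3): (-9) + 30 + 28 + 14 = 63
σ = (0, 1, 3, 2): (-9) + 30 + (-6) + 6 = 21
σ = (0, 2, 1, 3): (-9) + 6 + (-6) + 14 = 5
σ = (0, 2, 3, 1): (-9) + 6 + (-6) + 8 = -1
σ = (0, 3, 1, 2): (-9) + (-3) + (-6) + 6 = -12
σ = (0, 3, 2, 1): (-9) + (-3) + 28 + 8 = 24
σ = (1, 0, 2, 3): 25 + (-1) + 28 + 14 = 66
σ = (1, 0, 3, 2): 25 + (-1) + (-6) + 6 = 24
σ = (1, 2, 0, 3): 25 + 6 + 4 + 14 = 49
σ = (1, 2, 3, 0): 25 + 6 + (-6) + (-4) = 21
σ = (1, 3, 0, 2): 25 + (-3) + 4 + 6 = 32
σ = (1, 3, 2, 0): 25 + (-3) + 28 + (-4) = 46
σ = (2, 0, 1, 3): (-4) + (-1) + (-6) + 14 = 3
σ = (2, 0, 3, 1): (-4) + (-1) + (-6) + 8 = -3
σ = (2, 1, 0, 3): (-4) + 30 + 4 + 14 = 44
σ = (2, 1, 3, 0): (-4) + 30 + (-6) + (-4) = 16
σ = (2, 3, 0, 1): (-4) + (-3) + 4 + 8 = 5
σ = (2, 3, 1, 0): (-4) + (-3) + (-6) + (-4) = -17
σ = (3, 0, 1, 2): 12 + (-1) + (-6) + 6 = 11
σ = (3, 0, 2, 1): 12 + (-1) + 28 + 8 = 47
σ = (3, 1, 0, 2): 12 + 30 + 4 + 6 = 52
σ = (3, 1, 2, 0): 12 + 30 + 28 + (-4) = 66
σ = (3, 2, 0, 1): 12 + 6 + 4 + 8 = 30
σ = (3, 2, 1, 0): 12 + 6 + (-6) + (-4) = 8
Optimal value attained by: σ = (1, 0, 2, 3).
Answer: det⊕(C) = 66; verdict: SINGULAR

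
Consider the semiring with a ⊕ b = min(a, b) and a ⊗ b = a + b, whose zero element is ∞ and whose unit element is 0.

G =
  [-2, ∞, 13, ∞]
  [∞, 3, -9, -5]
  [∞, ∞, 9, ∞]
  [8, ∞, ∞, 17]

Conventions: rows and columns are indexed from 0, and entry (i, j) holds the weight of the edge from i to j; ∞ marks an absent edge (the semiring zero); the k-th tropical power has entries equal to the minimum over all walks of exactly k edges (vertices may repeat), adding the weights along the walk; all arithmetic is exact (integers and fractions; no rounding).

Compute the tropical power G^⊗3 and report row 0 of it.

G^⊗2:
  [-4, ∞, 11, ∞]
  [3, 6, -6, -2]
  [∞, ∞, 18, ∞]
  [6, ∞, 21, 34]
G^⊗3:
  [-6, ∞, 9, ∞]
  [1, 9, -3, 1]
  [∞, ∞, 27, ∞]
  [4, ∞, 19, 51]
Answer: row 0 of G^⊗3 = [-6, ∞, 9, ∞]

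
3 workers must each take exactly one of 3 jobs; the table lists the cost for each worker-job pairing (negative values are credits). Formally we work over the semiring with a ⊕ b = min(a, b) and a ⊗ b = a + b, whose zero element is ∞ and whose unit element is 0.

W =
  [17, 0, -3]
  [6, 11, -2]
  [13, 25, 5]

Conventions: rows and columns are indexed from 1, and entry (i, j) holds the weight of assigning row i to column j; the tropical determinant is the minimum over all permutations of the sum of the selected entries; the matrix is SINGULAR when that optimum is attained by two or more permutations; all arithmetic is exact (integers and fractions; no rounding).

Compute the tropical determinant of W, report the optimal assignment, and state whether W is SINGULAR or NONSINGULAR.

σ = (1, 2, 3): 17 + 11 + 5 = 33
σ = (1, 3, 2): 17 + (-2) + 25 = 40
σ = (2, 1, 3): 0 + 6 + 5 = 11
σ = (2, 3, 1): 0 + (-2) + 13 = 11
σ = (3, 1, 2): (-3) + 6 + 25 = 28
σ = (3, 2, 1): (-3) + 11 + 13 = 21
Optimal value attained by: σ = (2, 1, 3).
Answer: det⊕(W) = 11; verdict: SINGULAR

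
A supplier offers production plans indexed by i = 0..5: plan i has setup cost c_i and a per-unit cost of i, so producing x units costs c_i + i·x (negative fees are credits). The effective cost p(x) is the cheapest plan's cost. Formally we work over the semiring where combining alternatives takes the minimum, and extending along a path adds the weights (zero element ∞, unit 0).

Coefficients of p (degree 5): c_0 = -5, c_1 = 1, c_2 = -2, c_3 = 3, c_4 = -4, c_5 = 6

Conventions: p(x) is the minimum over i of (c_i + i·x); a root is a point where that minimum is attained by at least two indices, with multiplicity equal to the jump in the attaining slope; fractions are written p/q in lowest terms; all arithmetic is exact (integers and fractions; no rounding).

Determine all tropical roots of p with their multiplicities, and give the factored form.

hull edge (i=0, c=-5) to (i=4, c=-4): slope 1/4, span 4
hull edge (i=4, c=-4) to (i=5, c=6): slope 10, span 1
Factored form: p(x) = 6 ⊗ (x ⊕ (-10)) ⊗ (x ⊕ (-1/4)) ⊗ (x ⊕ (-1/4)) ⊗ (x ⊕ (-1/4)) ⊗ (x ⊕ (-1/4))
Answer: roots = -10 (mult 1), -1/4 (mult 4)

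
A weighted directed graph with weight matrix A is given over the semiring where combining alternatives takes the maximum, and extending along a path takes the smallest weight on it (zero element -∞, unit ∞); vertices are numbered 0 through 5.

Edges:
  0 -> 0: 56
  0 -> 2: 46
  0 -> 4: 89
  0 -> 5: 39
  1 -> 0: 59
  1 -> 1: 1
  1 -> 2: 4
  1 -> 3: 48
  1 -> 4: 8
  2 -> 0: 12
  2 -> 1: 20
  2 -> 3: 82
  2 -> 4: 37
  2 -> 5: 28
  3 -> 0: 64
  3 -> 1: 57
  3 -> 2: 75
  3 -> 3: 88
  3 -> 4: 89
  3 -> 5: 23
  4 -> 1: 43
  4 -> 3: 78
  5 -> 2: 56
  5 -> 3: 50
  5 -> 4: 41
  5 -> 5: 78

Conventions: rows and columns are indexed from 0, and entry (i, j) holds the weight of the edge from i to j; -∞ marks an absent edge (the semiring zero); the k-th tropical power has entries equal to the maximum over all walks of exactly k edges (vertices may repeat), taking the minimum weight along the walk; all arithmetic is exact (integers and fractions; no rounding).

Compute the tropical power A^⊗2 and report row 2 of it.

A^⊗2:
  [56, 43, 46, 78, 56, 39]
  [56, 48, 48, 48, 59, 39]
  [64, 57, 75, 82, 82, 28]
  [64, 57, 75, 88, 88, 39]
  [64, 57, 75, 78, 78, 23]
  [50, 50, 56, 56, 50, 78]
Answer: row 2 of A^⊗2 = [64, 57, 75, 82, 82, 28]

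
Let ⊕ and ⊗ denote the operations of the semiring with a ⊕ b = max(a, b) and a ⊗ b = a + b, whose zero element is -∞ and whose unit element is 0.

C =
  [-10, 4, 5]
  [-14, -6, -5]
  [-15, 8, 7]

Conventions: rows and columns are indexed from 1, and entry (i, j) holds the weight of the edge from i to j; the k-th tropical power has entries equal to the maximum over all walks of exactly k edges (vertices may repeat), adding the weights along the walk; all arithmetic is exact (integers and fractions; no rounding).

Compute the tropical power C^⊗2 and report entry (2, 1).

C^⊗2:
  [-10, 13, 12]
  [-20, 3, 2]
  [-6, 15, 14]
Key observation: the optimum is the walk 2->2->1, with weight (-6) + (-14) = -20.
Optimal value attained by: walk 2->2->1.
Answer: (C^⊗2)[2][1] = -20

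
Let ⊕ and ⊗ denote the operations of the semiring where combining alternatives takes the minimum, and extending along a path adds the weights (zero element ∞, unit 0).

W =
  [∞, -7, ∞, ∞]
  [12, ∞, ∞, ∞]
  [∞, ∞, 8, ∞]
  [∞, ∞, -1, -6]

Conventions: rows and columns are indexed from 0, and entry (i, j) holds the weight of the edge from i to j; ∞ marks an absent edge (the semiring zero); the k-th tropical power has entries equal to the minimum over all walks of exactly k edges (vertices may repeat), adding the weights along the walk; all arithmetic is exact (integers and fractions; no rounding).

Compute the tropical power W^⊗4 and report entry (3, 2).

W^⊗2:
  [5, ∞, ∞, ∞]
  [∞, 5, ∞, ∞]
  [∞, ∞, 16, ∞]
  [∞, ∞, -7, -12]
W^⊗3:
  [∞, -2, ∞, ∞]
  [17, ∞, ∞, ∞]
  [∞, ∞, 24, ∞]
  [∞, ∞, -13, -18]
W^⊗4:
  [10, ∞, ∞, ∞]
  [∞, 10, ∞, ∞]
  [∞, ∞, 32, ∞]
  [∞, ∞, -19, -24]
Key observation: the optimum is the walk 3->3->3->3->2, with weight (-6) + (-6) + (-6) + (-1) = -19.
Optimal value attained by: walk 3->3->3->3->2.
Answer: (W^⊗4)[3][2] = -19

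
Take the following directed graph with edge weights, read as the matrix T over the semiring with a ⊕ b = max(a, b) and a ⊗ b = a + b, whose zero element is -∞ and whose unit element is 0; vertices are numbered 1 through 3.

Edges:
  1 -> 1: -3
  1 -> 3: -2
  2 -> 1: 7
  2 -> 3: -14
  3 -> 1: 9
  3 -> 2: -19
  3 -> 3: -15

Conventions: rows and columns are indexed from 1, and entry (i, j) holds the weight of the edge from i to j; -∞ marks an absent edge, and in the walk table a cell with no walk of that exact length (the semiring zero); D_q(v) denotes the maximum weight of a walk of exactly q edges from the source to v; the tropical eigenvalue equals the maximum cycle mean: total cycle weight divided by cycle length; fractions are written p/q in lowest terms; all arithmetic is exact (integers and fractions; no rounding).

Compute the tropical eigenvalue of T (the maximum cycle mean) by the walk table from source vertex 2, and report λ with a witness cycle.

q=0: [-∞, 0, -∞]
q=1: [7, -∞, -14]
q=2: [4, -33, 5]
q=3: [14, -14, 2]
Optimal cycle mean attained by: cycle 1->3->1, total (-2) + 9, length 2.
Answer: λ = 7/2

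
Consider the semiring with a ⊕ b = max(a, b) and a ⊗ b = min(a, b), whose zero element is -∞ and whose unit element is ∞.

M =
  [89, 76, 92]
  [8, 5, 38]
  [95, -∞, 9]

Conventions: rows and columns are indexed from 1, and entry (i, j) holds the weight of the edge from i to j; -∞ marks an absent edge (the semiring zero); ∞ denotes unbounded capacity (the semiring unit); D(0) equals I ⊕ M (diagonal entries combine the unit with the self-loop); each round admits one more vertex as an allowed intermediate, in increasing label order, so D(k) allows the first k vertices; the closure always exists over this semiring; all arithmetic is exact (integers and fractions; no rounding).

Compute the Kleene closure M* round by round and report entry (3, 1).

D(0):
  [∞, 76, 92]
  [8, ∞, 38]
  [95, -∞, ∞]
D(1):
  [∞, 76, 92]
  [8, ∞, 38]
  [95, 76, ∞]
D(2):
  [∞, 76, 92]
  [8, ∞, 38]
  [95, 76, ∞]
D(3):
  [∞, 76, 92]
  [38, ∞, 38]
  [95, 76, ∞]
Answer: M*[3][1] = 95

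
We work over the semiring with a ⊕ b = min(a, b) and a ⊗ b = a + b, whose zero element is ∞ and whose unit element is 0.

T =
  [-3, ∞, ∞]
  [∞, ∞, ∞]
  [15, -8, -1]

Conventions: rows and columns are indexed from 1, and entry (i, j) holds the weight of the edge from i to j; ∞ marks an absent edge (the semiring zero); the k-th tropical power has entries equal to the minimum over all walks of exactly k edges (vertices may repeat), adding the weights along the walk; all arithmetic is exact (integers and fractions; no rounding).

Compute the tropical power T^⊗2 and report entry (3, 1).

T^⊗2:
  [-6, ∞, ∞]
  [∞, ∞, ∞]
  [12, -9, -2]
Key observation: the optimum is the walk 3->1->1, with weight 15 + (-3) = 12.
Optimal value attained by: walk 3->1->1.
Answer: (T^⊗2)[3][1] = 12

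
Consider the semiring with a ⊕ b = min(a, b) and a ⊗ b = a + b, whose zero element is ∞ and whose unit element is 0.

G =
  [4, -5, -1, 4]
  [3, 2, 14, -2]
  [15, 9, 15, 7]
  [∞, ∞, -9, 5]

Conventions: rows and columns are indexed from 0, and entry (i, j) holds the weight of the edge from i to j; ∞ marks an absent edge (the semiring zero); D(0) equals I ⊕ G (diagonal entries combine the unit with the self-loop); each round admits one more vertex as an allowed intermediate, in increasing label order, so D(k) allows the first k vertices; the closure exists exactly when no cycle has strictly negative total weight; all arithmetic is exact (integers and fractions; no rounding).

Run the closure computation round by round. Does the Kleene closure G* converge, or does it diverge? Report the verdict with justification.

D(0):
  [0, -5, -1, 4]
  [3, 0, 14, -2]
  [15, 9, 0, 7]
  [∞, ∞, -9, 0]
Detection: at round 1, diagonal entry (1, 1) turns strictly negative.
Key observation: the cycle 1->0->1 has total weight 3 + (-5), which is strictly negative.
Answer: DIVERGES — negative cycle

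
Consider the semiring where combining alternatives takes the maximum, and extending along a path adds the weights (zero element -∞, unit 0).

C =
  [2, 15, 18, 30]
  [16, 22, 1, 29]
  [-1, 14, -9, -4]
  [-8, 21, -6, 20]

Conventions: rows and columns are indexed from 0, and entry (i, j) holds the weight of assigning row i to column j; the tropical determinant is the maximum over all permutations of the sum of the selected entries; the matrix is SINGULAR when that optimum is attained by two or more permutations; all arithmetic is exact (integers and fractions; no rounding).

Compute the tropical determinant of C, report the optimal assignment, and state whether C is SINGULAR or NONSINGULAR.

σ = (0, 1, 2, 3): 2 + 22 + (-9) + 20 = 35
σ = (0, 1, 3, 2): 2 + 22 + (-4) + (-6) = 14
σ = (0, 2, 1, 3): 2 + 1 + 14 + 20 = 37
σ = (0, 2, 3, 1): 2 + 1 + (-4) + 21 = 20
σ = (0, 3, 1, 2): 2 + 29 + 14 + (-6) = 39
σ = (0, 3, 2, 1): 2 + 29 + (-9) + 21 = 43
σ = (1, 0, 2, 3): 15 + 16 + (-9) + 20 = 42
σ = (1, 0, 3, 2): 15 + 16 + (-4) + (-6) = 21
σ = (1, 2, 0, 3): 15 + 1 + (-1) + 20 = 35
σ = (1, 2, 3, 0): 15 + 1 + (-4) + (-8) = 4
σ = (1, 3, 0, 2): 15 + 29 + (-1) + (-6) = 37
σ = (1, 3, 2, 0): 15 + 29 + (-9) + (-8) = 27
σ = (2, 0, 1, 3): 18 + 16 + 14 + 20 = 68
σ = (2, 0, 3, 1): 18 + 16 + (-4) + 21 = 51
σ = (2, 1, 0, 3): 18 + 22 + (-1) + 20 = 59
σ = (2, 1, 3, 0): 18 + 22 + (-4) + (-8) = 28
σ = (2, 3, 0, 1): 18 + 29 + (-1) + 21 = 67
σ = (2, 3, 1, 0): 18 + 29 + 14 + (-8) = 53
σ = (3, 0, 1, 2): 30 + 16 + 14 + (-6) = 54
σ = (3, 0, 2, 1): 30 + 16 + (-9) + 21 = 58
σ = (3, 1, 0, 2): 30 + 22 + (-1) + (-6) = 45
σ = (3, 1, 2, 0): 30 + 22 + (-9) + (-8) = 35
σ = (3, 2, 0, 1): 30 + 1 + (-1) + 21 = 51
σ = (3, 2, 1, 0): 30 + 1 + 14 + (-8) = 37
Optimal value attained by: σ = (2, 0, 1, 3).
Answer: det⊕(C) = 68; verdict: NONSINGULAR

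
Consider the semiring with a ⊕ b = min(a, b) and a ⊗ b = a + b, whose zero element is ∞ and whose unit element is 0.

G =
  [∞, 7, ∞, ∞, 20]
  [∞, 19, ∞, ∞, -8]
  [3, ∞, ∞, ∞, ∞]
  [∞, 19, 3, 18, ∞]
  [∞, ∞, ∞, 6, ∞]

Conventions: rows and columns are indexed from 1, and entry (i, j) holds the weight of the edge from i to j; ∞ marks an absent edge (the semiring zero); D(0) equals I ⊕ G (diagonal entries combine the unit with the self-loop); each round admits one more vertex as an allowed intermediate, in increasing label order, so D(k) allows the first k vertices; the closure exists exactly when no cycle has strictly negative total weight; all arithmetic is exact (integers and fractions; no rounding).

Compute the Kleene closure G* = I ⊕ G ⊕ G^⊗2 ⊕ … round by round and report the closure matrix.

D(0):
  [0, 7, ∞, ∞, 20]
  [∞, 0, ∞, ∞, -8]
  [3, ∞, 0, ∞, ∞]
  [∞, 19, 3, 0, ∞]
  [∞, ∞, ∞, 6, 0]
D(1):
  [0, 7, ∞, ∞, 20]
  [∞, 0, ∞, ∞, -8]
  [3, 10, 0, ∞, 23]
  [∞, 19, 3, 0, ∞]
  [∞, ∞, ∞, 6, 0]
D(2):
  [0, 7, ∞, ∞, -1]
  [∞, 0, ∞, ∞, -8]
  [3, 10, 0, ∞, 2]
  [∞, 19, 3, 0, 11]
  [∞, ∞, ∞, 6, 0]
D(3):
  [0, 7, ∞, ∞, -1]
  [∞, 0, ∞, ∞, -8]
  [3, 10, 0, ∞, 2]
  [6, 13, 3, 0, 5]
  [∞, ∞, ∞, 6, 0]
D(4):
  [0, 7, ∞, ∞, -1]
  [∞, 0, ∞, ∞, -8]
  [3, 10, 0, ∞, 2]
  [6, 13, 3, 0, 5]
  [12, 19, 9, 6, 0]
D(5):
  [0, 7, 8, 5, -1]
  [4, 0, 1, -2, -8]
  [3, 10, 0, 8, 2]
  [6, 13, 3, 0, 5]
  [12, 19, 9, 6, 0]
Answer: G* = [[0, 7, 8, 5, -1], [4, 0, 1, -2, -8], [3, 10, 0, 8, 2], [6, 13, 3, 0, 5], [12, 19, 9, 6, 0]]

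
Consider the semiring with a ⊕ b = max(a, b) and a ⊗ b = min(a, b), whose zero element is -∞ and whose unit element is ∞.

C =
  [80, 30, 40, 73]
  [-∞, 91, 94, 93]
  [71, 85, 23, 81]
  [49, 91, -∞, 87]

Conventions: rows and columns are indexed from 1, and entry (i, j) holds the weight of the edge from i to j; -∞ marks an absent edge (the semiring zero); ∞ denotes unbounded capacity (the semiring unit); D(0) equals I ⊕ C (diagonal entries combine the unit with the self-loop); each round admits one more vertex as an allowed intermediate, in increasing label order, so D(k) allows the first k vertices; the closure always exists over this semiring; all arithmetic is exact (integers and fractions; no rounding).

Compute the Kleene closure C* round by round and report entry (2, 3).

D(0):
  [∞, 30, 40, 73]
  [-∞, ∞, 94, 93]
  [71, 85, ∞, 81]
  [49, 91, -∞, ∞]
D(1):
  [∞, 30, 40, 73]
  [-∞, ∞, 94, 93]
  [71, 85, ∞, 81]
  [49, 91, 40, ∞]
D(2):
  [∞, 30, 40, 73]
  [-∞, ∞, 94, 93]
  [71, 85, ∞, 85]
  [49, 91, 91, ∞]
D(3):
  [∞, 40, 40, 73]
  [71, ∞, 94, 93]
  [71, 85, ∞, 85]
  [71, 91, 91, ∞]
D(4):
  [∞, 73, 73, 73]
  [71, ∞, 94, 93]
  [71, 85, ∞, 85]
  [71, 91, 91, ∞]
Answer: C*[2][3] = 94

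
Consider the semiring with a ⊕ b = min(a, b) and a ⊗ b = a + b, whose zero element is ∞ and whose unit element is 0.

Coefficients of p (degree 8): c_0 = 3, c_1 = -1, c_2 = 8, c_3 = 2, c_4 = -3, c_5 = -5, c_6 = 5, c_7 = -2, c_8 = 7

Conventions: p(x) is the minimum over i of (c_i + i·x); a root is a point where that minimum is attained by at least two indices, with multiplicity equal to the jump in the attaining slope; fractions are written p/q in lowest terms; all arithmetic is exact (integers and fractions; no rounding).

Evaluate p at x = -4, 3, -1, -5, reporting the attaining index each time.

p(-4) = min(3+0·(-4)=3, -1+1·(-4)=-5, 8+2·(-4)=0, 2+3·(-4)=-10, -3+4·(-4)=-19, -5+5·(-4)=-25, 5+6·(-4)=-19, -2+7·(-4)=-30, 7+8·(-4)=-25) = -30 (attained by i=7)
p(3) = min(3+0·3=3, -1+1·3=2, 8+2·3=14, 2+3·3=11, -3+4·3=9, -5+5·3=10, 5+6·3=23, -2+7·3=19, 7+8·3=31) = 2 (attained by i=1)
p(-1) = min(3+0·(-1)=3, -1+1·(-1)=-2, 8+2·(-1)=6, 2+3·(-1)=-1, -3+4·(-1)=-7, -5+5·(-1)=-10, 5+6·(-1)=-1, -2+7·(-1)=-9, 7+8·(-1)=-1) = -10 (attained by i=5)
p(-5) = min(3+0·(-5)=3, -1+1·(-5)=-6, 8+2·(-5)=-2, 2+3·(-5)=-13, -3+4·(-5)=-23, -5+5·(-5)=-30, 5+6·(-5)=-25, -2+7·(-5)=-37, 7+8·(-5)=-33) = -37 (attained by i=7)
Answer: p(-4) = -30; p(3) = 2; p(-1) = -10; p(-5) = -37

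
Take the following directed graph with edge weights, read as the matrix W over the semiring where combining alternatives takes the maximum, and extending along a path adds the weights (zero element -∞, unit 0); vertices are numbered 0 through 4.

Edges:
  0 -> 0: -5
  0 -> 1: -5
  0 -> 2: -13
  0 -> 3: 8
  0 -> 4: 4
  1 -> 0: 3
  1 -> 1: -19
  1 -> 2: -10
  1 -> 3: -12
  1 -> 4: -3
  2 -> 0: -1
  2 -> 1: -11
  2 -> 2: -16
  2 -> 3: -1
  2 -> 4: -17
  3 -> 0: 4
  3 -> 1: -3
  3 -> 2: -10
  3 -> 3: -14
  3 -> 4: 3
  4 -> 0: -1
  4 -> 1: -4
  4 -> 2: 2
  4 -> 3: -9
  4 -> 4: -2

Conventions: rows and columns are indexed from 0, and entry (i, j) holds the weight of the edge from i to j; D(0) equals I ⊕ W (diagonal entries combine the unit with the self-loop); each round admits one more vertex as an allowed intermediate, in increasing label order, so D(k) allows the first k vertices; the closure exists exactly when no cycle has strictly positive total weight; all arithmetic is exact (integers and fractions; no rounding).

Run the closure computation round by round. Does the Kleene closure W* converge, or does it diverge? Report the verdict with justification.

D(0):
  [0, -5, -13, 8, 4]
  [3, 0, -10, -12, -3]
  [-1, -11, 0, -1, -17]
  [4, -3, -10, 0, 3]
  [-1, -4, 2, -9, 0]
Detection: at round 1, diagonal entry (3, 3) turns strictly positive.
Key observation: the cycle 3->0->3 has total weight 4 + 8, which is strictly positive.
Answer: DIVERGES — positive cycle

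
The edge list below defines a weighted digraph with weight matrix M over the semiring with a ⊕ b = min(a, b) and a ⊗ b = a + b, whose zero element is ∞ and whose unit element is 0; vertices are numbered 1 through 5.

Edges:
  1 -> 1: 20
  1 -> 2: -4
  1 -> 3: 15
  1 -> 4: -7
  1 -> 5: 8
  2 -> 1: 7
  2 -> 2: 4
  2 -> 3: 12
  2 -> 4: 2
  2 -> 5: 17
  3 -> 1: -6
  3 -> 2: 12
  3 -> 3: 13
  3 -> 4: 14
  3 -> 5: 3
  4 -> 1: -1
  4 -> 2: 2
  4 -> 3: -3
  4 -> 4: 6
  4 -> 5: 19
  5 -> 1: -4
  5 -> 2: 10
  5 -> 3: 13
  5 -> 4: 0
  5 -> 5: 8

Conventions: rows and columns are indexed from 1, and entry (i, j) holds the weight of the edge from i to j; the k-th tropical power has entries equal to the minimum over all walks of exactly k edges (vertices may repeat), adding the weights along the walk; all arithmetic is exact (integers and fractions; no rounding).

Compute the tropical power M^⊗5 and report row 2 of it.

M^⊗2:
  [-8, -5, -10, -2, 12]
  [1, 3, -1, 0, 15]
  [-1, -10, 9, -13, 2]
  [-9, -5, 3, -8, 0]
  [-1, -8, -3, -11, 4]
M^⊗3:
  [-16, -12, -5, -15, -7]
  [-7, -3, -3, -6, 2]
  [-14, -11, -16, -8, 6]
  [-9, -13, -11, -16, -1]
  [-12, -9, -14, -8, 0]
M^⊗4:
  [-16, -20, -18, -23, -8]
  [-9, -11, -9, -14, 0]
  [-22, -18, -11, -21, -13]
  [-17, -14, -19, -16, -8]
  [-20, -16, -11, -19, -11]
M^⊗5:
  [-24, -21, -26, -23, -15]
  [-15, -13, -17, -16, -6]
  [-22, -26, -24, -29, -14]
  [-25, -21, -19, -24, -16]
  [-20, -24, -22, -27, -12]
Answer: row 2 of M^⊗5 = [-15, -13, -17, -16, -6]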